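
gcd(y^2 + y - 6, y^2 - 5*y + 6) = y - 2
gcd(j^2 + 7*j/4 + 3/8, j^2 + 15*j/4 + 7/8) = j + 1/4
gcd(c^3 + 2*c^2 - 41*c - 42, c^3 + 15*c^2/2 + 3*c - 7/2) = c^2 + 8*c + 7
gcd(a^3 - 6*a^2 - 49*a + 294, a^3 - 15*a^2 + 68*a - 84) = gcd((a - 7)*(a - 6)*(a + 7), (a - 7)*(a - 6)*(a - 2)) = a^2 - 13*a + 42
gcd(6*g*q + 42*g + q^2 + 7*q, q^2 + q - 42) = q + 7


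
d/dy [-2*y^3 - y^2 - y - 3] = -6*y^2 - 2*y - 1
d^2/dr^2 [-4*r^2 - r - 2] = -8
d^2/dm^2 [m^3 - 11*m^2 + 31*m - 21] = 6*m - 22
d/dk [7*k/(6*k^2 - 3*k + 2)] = 14*(1 - 3*k^2)/(36*k^4 - 36*k^3 + 33*k^2 - 12*k + 4)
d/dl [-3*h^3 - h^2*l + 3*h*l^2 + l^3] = -h^2 + 6*h*l + 3*l^2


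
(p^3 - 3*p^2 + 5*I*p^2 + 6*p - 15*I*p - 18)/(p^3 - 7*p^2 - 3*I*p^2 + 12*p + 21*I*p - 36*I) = (p^2 + 5*I*p + 6)/(p^2 - p*(4 + 3*I) + 12*I)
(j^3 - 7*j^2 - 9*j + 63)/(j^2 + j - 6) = (j^2 - 10*j + 21)/(j - 2)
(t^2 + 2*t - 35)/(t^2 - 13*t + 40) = (t + 7)/(t - 8)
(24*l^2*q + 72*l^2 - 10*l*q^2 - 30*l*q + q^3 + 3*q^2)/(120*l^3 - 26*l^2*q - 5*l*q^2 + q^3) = (q + 3)/(5*l + q)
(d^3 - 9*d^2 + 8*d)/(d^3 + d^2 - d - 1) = d*(d - 8)/(d^2 + 2*d + 1)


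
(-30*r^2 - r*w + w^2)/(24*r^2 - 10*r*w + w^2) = (-5*r - w)/(4*r - w)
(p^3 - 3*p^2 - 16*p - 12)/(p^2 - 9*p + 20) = (p^3 - 3*p^2 - 16*p - 12)/(p^2 - 9*p + 20)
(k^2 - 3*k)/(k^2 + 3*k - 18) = k/(k + 6)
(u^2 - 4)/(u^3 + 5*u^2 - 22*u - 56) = (u - 2)/(u^2 + 3*u - 28)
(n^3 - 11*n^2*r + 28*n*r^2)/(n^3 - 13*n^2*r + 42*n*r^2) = (-n + 4*r)/(-n + 6*r)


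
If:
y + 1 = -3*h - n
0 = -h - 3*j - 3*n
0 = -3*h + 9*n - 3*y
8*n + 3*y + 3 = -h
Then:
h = -5/42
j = 29/126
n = -4/21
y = -19/42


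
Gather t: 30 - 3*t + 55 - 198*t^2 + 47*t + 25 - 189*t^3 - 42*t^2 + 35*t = -189*t^3 - 240*t^2 + 79*t + 110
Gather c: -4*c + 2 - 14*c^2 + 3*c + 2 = -14*c^2 - c + 4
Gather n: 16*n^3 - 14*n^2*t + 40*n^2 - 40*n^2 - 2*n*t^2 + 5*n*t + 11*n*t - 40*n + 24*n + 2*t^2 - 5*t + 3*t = 16*n^3 - 14*n^2*t + n*(-2*t^2 + 16*t - 16) + 2*t^2 - 2*t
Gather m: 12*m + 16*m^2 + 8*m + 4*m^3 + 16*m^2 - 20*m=4*m^3 + 32*m^2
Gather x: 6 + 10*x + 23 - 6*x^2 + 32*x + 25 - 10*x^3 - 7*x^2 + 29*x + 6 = -10*x^3 - 13*x^2 + 71*x + 60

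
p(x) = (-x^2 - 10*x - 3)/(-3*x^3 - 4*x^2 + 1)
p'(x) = (-2*x - 10)/(-3*x^3 - 4*x^2 + 1) + (9*x^2 + 8*x)*(-x^2 - 10*x - 3)/(-3*x^3 - 4*x^2 + 1)^2 = (-x*(9*x + 8)*(x^2 + 10*x + 3) + 2*(x + 5)*(3*x^3 + 4*x^2 - 1))/(3*x^3 + 4*x^2 - 1)^2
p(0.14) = -4.84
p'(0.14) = -18.12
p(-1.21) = 16.66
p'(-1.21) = 110.60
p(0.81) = 3.65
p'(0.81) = -10.44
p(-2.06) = 1.30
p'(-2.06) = 2.19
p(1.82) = 0.81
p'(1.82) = -0.73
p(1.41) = 1.24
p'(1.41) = -1.53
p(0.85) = 3.27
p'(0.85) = -8.54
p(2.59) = 0.46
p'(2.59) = -0.28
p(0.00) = -3.00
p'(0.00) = -10.00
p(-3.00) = 0.39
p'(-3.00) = 0.40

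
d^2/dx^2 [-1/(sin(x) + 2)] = (sin(x)^2 - 2*sin(x) - 2)/(sin(x) + 2)^3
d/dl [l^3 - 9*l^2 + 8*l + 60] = 3*l^2 - 18*l + 8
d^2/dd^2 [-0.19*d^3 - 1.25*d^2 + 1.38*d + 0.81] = -1.14*d - 2.5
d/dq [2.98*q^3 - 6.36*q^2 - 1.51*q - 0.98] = 8.94*q^2 - 12.72*q - 1.51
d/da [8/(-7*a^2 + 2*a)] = 16*(7*a - 1)/(a^2*(7*a - 2)^2)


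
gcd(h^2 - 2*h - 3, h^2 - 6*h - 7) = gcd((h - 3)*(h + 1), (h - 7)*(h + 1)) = h + 1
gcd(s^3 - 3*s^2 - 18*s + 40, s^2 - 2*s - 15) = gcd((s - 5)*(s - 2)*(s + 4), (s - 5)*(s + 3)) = s - 5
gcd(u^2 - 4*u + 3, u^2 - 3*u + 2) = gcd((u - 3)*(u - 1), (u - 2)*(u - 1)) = u - 1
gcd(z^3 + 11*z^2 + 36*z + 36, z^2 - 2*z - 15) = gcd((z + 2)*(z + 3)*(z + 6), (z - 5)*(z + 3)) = z + 3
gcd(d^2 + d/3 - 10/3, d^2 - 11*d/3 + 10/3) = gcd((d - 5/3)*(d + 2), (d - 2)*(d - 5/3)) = d - 5/3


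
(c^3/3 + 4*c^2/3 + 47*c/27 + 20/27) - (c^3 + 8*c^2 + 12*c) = -2*c^3/3 - 20*c^2/3 - 277*c/27 + 20/27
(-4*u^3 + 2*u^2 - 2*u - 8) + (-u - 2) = -4*u^3 + 2*u^2 - 3*u - 10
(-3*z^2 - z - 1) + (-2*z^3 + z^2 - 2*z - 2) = -2*z^3 - 2*z^2 - 3*z - 3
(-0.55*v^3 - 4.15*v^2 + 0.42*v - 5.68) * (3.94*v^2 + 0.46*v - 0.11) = -2.167*v^5 - 16.604*v^4 - 0.1937*v^3 - 21.7295*v^2 - 2.659*v + 0.6248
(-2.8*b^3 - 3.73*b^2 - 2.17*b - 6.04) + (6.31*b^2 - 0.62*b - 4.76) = -2.8*b^3 + 2.58*b^2 - 2.79*b - 10.8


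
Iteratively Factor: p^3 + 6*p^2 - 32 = (p - 2)*(p^2 + 8*p + 16) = (p - 2)*(p + 4)*(p + 4)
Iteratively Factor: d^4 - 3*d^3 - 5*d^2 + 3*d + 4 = (d - 1)*(d^3 - 2*d^2 - 7*d - 4) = (d - 1)*(d + 1)*(d^2 - 3*d - 4) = (d - 4)*(d - 1)*(d + 1)*(d + 1)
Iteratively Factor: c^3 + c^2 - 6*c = (c)*(c^2 + c - 6) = c*(c + 3)*(c - 2)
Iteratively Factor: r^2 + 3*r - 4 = (r - 1)*(r + 4)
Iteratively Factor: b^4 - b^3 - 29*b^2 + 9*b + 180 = (b - 3)*(b^3 + 2*b^2 - 23*b - 60) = (b - 3)*(b + 3)*(b^2 - b - 20) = (b - 5)*(b - 3)*(b + 3)*(b + 4)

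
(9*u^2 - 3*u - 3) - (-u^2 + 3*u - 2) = 10*u^2 - 6*u - 1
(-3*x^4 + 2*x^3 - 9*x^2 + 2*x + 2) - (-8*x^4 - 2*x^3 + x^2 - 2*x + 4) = 5*x^4 + 4*x^3 - 10*x^2 + 4*x - 2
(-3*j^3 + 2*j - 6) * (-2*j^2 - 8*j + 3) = 6*j^5 + 24*j^4 - 13*j^3 - 4*j^2 + 54*j - 18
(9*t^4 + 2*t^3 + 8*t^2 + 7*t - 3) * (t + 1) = 9*t^5 + 11*t^4 + 10*t^3 + 15*t^2 + 4*t - 3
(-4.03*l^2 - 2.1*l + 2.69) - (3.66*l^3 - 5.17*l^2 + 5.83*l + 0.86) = -3.66*l^3 + 1.14*l^2 - 7.93*l + 1.83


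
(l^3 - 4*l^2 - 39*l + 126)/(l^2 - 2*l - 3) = (l^2 - l - 42)/(l + 1)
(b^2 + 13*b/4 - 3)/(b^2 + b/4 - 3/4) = (b + 4)/(b + 1)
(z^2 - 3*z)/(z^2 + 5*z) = (z - 3)/(z + 5)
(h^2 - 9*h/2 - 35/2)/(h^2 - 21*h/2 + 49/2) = (2*h + 5)/(2*h - 7)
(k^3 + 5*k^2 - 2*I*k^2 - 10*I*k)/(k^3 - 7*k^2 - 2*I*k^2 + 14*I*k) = (k + 5)/(k - 7)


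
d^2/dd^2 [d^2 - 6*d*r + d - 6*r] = 2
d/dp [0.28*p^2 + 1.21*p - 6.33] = 0.56*p + 1.21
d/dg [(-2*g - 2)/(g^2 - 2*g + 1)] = 2*(g + 3)/(g^3 - 3*g^2 + 3*g - 1)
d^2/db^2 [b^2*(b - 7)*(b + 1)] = 12*b^2 - 36*b - 14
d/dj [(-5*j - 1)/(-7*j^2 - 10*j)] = (-35*j^2 - 14*j - 10)/(j^2*(49*j^2 + 140*j + 100))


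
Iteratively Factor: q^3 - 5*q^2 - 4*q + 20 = (q - 5)*(q^2 - 4) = (q - 5)*(q - 2)*(q + 2)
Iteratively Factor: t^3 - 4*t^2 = (t - 4)*(t^2) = t*(t - 4)*(t)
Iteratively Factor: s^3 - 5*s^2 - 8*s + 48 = (s - 4)*(s^2 - s - 12) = (s - 4)*(s + 3)*(s - 4)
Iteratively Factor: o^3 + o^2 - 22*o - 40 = (o + 4)*(o^2 - 3*o - 10) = (o + 2)*(o + 4)*(o - 5)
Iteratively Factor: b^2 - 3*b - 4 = (b + 1)*(b - 4)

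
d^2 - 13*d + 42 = (d - 7)*(d - 6)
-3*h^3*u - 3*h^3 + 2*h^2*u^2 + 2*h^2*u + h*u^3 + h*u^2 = (-h + u)*(3*h + u)*(h*u + h)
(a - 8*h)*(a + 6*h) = a^2 - 2*a*h - 48*h^2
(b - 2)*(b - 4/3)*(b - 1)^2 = b^4 - 16*b^3/3 + 31*b^2/3 - 26*b/3 + 8/3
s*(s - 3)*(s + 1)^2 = s^4 - s^3 - 5*s^2 - 3*s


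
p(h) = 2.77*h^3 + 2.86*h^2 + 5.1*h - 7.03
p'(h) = 8.31*h^2 + 5.72*h + 5.1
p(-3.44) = -103.49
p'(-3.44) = 83.76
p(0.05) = -6.77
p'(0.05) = 5.41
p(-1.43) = -16.57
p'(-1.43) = 13.91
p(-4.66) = -249.00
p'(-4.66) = 158.90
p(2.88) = 97.55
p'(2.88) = 90.50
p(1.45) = 14.82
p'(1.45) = 30.87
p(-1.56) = -18.54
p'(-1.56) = 16.40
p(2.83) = 93.09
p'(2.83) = 87.84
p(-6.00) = -532.99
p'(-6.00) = 269.94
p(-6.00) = -532.99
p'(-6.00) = 269.94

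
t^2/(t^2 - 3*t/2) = 2*t/(2*t - 3)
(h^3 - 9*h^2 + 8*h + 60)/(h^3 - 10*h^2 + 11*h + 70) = (h - 6)/(h - 7)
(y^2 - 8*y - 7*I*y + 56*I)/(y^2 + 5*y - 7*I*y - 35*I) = (y - 8)/(y + 5)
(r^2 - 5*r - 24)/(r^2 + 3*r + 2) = (r^2 - 5*r - 24)/(r^2 + 3*r + 2)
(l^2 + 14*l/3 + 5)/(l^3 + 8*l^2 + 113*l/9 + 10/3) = 3*(l + 3)/(3*l^2 + 19*l + 6)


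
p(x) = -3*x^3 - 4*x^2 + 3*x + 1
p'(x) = -9*x^2 - 8*x + 3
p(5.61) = -637.73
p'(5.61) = -325.13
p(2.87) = -94.26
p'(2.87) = -94.09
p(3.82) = -213.14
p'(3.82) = -158.89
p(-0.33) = -0.32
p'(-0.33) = 4.66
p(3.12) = -119.69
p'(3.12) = -109.57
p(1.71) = -20.57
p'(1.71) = -37.00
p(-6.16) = 531.97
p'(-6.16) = -289.23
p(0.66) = 0.38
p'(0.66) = -6.20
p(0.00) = 1.00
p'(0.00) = 3.00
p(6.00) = -773.00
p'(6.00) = -369.00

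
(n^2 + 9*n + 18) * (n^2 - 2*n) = n^4 + 7*n^3 - 36*n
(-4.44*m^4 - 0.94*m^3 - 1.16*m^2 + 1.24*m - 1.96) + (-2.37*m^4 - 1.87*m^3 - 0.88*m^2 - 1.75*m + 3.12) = -6.81*m^4 - 2.81*m^3 - 2.04*m^2 - 0.51*m + 1.16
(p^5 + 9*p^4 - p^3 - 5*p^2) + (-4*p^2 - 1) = p^5 + 9*p^4 - p^3 - 9*p^2 - 1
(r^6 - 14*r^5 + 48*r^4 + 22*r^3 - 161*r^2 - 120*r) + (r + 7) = r^6 - 14*r^5 + 48*r^4 + 22*r^3 - 161*r^2 - 119*r + 7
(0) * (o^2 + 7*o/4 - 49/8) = 0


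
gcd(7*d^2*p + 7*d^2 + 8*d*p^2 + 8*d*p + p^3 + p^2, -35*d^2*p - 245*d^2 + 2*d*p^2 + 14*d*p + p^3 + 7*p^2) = 7*d + p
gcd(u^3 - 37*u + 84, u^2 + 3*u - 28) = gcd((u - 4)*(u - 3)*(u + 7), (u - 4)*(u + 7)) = u^2 + 3*u - 28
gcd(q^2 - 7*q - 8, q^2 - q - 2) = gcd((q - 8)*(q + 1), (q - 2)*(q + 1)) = q + 1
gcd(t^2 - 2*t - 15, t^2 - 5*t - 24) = t + 3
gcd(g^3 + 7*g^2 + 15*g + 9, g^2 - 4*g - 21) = g + 3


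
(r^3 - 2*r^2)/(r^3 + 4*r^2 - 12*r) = r/(r + 6)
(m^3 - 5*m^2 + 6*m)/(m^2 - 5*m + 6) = m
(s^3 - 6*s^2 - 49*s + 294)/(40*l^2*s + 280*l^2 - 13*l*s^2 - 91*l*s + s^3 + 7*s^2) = (s^2 - 13*s + 42)/(40*l^2 - 13*l*s + s^2)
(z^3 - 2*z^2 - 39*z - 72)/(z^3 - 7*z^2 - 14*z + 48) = (z + 3)/(z - 2)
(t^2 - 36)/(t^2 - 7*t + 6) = (t + 6)/(t - 1)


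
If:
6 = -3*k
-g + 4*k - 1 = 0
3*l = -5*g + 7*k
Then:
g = -9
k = -2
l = 31/3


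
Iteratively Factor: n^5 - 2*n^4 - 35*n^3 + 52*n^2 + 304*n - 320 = (n - 5)*(n^4 + 3*n^3 - 20*n^2 - 48*n + 64) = (n - 5)*(n - 4)*(n^3 + 7*n^2 + 8*n - 16) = (n - 5)*(n - 4)*(n - 1)*(n^2 + 8*n + 16) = (n - 5)*(n - 4)*(n - 1)*(n + 4)*(n + 4)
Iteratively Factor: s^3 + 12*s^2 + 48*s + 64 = (s + 4)*(s^2 + 8*s + 16) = (s + 4)^2*(s + 4)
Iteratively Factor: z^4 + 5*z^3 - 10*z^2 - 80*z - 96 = (z - 4)*(z^3 + 9*z^2 + 26*z + 24) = (z - 4)*(z + 2)*(z^2 + 7*z + 12) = (z - 4)*(z + 2)*(z + 4)*(z + 3)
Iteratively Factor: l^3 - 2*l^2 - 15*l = (l)*(l^2 - 2*l - 15) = l*(l + 3)*(l - 5)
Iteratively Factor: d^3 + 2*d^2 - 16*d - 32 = (d - 4)*(d^2 + 6*d + 8) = (d - 4)*(d + 2)*(d + 4)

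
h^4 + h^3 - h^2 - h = h*(h - 1)*(h + 1)^2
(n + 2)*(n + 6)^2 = n^3 + 14*n^2 + 60*n + 72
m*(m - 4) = m^2 - 4*m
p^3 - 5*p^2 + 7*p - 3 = (p - 3)*(p - 1)^2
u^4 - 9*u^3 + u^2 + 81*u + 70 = (u - 7)*(u - 5)*(u + 1)*(u + 2)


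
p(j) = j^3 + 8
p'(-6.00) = 108.00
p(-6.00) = -208.00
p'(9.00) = 243.00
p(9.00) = 737.00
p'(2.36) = 16.71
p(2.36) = 21.14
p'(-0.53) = 0.84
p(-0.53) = 7.85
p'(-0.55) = 0.91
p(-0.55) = 7.83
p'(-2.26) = 15.32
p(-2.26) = -3.54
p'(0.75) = 1.69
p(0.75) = 8.42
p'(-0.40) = 0.48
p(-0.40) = 7.94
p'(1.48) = 6.57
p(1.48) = 11.24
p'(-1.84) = 10.16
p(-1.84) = 1.77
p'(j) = 3*j^2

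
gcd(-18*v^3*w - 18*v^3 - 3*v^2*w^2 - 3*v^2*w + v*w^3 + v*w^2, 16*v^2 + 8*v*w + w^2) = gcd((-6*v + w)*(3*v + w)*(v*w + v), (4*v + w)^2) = 1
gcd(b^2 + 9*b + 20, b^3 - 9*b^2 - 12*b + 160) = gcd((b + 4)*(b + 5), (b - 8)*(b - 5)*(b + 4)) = b + 4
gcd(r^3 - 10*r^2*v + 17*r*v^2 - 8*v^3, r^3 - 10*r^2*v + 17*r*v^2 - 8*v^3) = r^3 - 10*r^2*v + 17*r*v^2 - 8*v^3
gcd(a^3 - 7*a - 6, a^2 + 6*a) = 1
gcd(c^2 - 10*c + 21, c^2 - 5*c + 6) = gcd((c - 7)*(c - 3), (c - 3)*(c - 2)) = c - 3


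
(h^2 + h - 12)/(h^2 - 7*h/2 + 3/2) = 2*(h + 4)/(2*h - 1)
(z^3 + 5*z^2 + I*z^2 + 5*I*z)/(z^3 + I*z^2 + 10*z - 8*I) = z*(z^2 + z*(5 + I) + 5*I)/(z^3 + I*z^2 + 10*z - 8*I)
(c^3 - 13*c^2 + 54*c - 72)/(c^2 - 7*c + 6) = (c^2 - 7*c + 12)/(c - 1)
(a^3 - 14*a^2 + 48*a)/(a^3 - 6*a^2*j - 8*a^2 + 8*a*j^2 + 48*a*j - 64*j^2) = a*(a - 6)/(a^2 - 6*a*j + 8*j^2)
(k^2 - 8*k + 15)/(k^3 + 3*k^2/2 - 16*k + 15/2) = 2*(k - 5)/(2*k^2 + 9*k - 5)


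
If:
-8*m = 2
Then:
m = -1/4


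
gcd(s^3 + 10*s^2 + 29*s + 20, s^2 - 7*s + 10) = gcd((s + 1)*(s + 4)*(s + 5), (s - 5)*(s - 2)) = 1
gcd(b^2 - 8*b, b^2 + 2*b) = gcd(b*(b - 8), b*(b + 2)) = b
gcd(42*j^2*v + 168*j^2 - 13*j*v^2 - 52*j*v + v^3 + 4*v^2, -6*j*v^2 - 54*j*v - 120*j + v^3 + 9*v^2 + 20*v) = -6*j*v - 24*j + v^2 + 4*v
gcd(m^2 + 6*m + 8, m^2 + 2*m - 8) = m + 4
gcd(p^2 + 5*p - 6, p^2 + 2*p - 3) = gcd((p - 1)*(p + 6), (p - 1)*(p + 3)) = p - 1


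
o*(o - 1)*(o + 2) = o^3 + o^2 - 2*o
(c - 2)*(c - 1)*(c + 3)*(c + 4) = c^4 + 4*c^3 - 7*c^2 - 22*c + 24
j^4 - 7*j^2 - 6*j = j*(j - 3)*(j + 1)*(j + 2)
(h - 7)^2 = h^2 - 14*h + 49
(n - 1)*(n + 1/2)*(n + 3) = n^3 + 5*n^2/2 - 2*n - 3/2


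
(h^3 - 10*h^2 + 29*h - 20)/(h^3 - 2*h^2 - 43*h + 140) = (h - 1)/(h + 7)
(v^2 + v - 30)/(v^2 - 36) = (v - 5)/(v - 6)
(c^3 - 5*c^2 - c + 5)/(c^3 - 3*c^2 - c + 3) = (c - 5)/(c - 3)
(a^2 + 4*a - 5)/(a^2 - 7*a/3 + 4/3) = 3*(a + 5)/(3*a - 4)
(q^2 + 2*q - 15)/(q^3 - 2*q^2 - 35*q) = (q - 3)/(q*(q - 7))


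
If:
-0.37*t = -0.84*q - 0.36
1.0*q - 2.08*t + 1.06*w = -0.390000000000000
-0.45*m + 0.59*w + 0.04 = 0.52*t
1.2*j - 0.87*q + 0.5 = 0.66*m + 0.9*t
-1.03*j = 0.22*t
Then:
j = -0.08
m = 0.46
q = -0.27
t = 0.37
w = 0.61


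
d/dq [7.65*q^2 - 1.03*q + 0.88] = 15.3*q - 1.03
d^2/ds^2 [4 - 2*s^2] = -4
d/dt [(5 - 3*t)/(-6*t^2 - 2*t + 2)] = (-9*t^2 + 30*t + 2)/(2*(9*t^4 + 6*t^3 - 5*t^2 - 2*t + 1))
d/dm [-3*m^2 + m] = 1 - 6*m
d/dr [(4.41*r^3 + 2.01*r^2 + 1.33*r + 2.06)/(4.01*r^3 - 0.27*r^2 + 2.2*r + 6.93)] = (-9.2508*r^4 + 8.7374*r^3 + 71.6832*r^2 + 28.971*r + 4.6849)/(16.0801*r^6 - 2.1654*r^5 + 17.7169*r^4 + 54.3906*r^3 + 1.0978*r^2 + 30.492*r + 48.0249)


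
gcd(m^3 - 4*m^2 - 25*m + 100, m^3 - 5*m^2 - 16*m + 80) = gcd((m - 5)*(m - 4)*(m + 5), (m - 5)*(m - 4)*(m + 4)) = m^2 - 9*m + 20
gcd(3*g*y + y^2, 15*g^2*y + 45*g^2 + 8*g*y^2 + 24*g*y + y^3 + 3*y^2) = 3*g + y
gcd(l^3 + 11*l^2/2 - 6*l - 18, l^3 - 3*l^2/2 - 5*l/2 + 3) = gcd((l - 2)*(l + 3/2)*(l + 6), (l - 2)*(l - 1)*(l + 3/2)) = l^2 - l/2 - 3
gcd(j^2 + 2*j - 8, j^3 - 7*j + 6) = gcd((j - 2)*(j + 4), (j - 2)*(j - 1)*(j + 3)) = j - 2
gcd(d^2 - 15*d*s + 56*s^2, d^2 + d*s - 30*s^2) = 1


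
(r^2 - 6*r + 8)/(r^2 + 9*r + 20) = (r^2 - 6*r + 8)/(r^2 + 9*r + 20)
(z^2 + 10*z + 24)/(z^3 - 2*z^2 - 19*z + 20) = (z + 6)/(z^2 - 6*z + 5)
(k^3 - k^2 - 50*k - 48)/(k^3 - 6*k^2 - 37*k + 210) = (k^2 - 7*k - 8)/(k^2 - 12*k + 35)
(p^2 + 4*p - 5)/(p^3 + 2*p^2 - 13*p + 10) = 1/(p - 2)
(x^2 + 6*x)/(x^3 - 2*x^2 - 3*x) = (x + 6)/(x^2 - 2*x - 3)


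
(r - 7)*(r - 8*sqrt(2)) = r^2 - 8*sqrt(2)*r - 7*r + 56*sqrt(2)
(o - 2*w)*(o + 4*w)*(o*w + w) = o^3*w + 2*o^2*w^2 + o^2*w - 8*o*w^3 + 2*o*w^2 - 8*w^3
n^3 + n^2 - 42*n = n*(n - 6)*(n + 7)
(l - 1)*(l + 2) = l^2 + l - 2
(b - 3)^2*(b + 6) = b^3 - 27*b + 54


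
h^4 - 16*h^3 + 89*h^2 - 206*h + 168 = (h - 7)*(h - 4)*(h - 3)*(h - 2)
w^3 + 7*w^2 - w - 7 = (w - 1)*(w + 1)*(w + 7)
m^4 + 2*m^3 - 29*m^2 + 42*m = m*(m - 3)*(m - 2)*(m + 7)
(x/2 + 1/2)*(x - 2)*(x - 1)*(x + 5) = x^4/2 + 3*x^3/2 - 11*x^2/2 - 3*x/2 + 5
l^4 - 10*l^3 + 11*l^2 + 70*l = l*(l - 7)*(l - 5)*(l + 2)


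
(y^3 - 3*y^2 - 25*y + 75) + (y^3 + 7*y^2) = 2*y^3 + 4*y^2 - 25*y + 75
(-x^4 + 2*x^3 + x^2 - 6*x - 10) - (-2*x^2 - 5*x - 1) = -x^4 + 2*x^3 + 3*x^2 - x - 9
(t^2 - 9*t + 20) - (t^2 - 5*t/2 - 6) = 26 - 13*t/2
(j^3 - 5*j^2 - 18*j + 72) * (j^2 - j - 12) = j^5 - 6*j^4 - 25*j^3 + 150*j^2 + 144*j - 864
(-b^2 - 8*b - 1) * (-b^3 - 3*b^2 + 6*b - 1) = b^5 + 11*b^4 + 19*b^3 - 44*b^2 + 2*b + 1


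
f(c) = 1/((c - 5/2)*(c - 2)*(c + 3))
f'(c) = -1/((c - 5/2)*(c - 2)*(c + 3)^2) - 1/((c - 5/2)*(c - 2)^2*(c + 3)) - 1/((c - 5/2)^2*(c - 2)*(c + 3)) = 2*(-6*c^2 + 6*c + 17)/(4*c^6 - 12*c^5 - 59*c^4 + 222*c^3 + 109*c^2 - 1020*c + 900)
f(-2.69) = 0.13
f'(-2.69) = -0.37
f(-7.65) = -0.00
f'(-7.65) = -0.00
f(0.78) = 0.13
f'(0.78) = 0.14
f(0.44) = 0.09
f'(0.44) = 0.08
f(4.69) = 0.02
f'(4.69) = -0.02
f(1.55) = 0.51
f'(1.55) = 1.57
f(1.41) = 0.35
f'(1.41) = 0.84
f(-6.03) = -0.00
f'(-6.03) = -0.00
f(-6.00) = 0.00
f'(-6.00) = 0.00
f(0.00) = 0.07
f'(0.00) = 0.04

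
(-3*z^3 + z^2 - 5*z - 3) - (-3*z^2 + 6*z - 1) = -3*z^3 + 4*z^2 - 11*z - 2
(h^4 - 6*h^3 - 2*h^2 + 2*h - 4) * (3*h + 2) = 3*h^5 - 16*h^4 - 18*h^3 + 2*h^2 - 8*h - 8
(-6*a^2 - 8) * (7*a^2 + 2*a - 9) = -42*a^4 - 12*a^3 - 2*a^2 - 16*a + 72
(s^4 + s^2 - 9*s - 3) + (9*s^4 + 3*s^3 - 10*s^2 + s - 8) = 10*s^4 + 3*s^3 - 9*s^2 - 8*s - 11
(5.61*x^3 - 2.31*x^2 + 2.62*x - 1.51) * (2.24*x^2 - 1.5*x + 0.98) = 12.5664*x^5 - 13.5894*x^4 + 14.8316*x^3 - 9.5762*x^2 + 4.8326*x - 1.4798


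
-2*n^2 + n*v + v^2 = (-n + v)*(2*n + v)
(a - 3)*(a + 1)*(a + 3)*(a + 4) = a^4 + 5*a^3 - 5*a^2 - 45*a - 36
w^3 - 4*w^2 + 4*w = w*(w - 2)^2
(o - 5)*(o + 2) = o^2 - 3*o - 10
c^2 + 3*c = c*(c + 3)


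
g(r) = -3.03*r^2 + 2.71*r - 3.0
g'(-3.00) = 20.89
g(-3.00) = -38.40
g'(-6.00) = 39.07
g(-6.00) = -128.34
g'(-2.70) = 19.07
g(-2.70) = -32.41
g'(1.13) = -4.14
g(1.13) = -3.81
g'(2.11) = -10.08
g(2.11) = -10.77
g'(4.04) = -21.77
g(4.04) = -41.51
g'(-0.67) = 6.77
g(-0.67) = -6.18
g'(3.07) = -15.89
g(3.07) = -23.24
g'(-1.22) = 10.10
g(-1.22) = -10.82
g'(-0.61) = 6.41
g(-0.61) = -5.78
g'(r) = 2.71 - 6.06*r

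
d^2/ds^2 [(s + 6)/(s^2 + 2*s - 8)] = 2*(4*(s + 1)^2*(s + 6) - (3*s + 8)*(s^2 + 2*s - 8))/(s^2 + 2*s - 8)^3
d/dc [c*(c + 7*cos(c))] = -7*c*sin(c) + 2*c + 7*cos(c)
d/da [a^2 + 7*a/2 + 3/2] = 2*a + 7/2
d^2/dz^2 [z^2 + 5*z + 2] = 2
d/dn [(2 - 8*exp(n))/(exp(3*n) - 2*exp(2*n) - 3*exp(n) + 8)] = (16*exp(3*n) - 22*exp(2*n) + 8*exp(n) - 58)*exp(n)/(exp(6*n) - 4*exp(5*n) - 2*exp(4*n) + 28*exp(3*n) - 23*exp(2*n) - 48*exp(n) + 64)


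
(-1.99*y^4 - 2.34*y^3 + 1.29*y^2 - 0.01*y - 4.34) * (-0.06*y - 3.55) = 0.1194*y^5 + 7.2049*y^4 + 8.2296*y^3 - 4.5789*y^2 + 0.2959*y + 15.407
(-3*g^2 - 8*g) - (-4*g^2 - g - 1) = g^2 - 7*g + 1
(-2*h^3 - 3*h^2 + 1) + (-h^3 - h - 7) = -3*h^3 - 3*h^2 - h - 6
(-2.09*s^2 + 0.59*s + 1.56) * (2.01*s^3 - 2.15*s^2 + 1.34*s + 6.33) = -4.2009*s^5 + 5.6794*s^4 - 0.9335*s^3 - 15.7931*s^2 + 5.8251*s + 9.8748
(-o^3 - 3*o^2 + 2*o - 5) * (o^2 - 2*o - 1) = -o^5 - o^4 + 9*o^3 - 6*o^2 + 8*o + 5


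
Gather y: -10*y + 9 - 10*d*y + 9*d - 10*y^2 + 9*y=9*d - 10*y^2 + y*(-10*d - 1) + 9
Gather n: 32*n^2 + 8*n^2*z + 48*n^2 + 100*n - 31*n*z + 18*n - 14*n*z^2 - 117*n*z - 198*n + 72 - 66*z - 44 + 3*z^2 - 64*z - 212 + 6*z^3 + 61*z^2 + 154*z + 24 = n^2*(8*z + 80) + n*(-14*z^2 - 148*z - 80) + 6*z^3 + 64*z^2 + 24*z - 160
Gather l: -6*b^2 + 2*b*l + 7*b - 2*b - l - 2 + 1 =-6*b^2 + 5*b + l*(2*b - 1) - 1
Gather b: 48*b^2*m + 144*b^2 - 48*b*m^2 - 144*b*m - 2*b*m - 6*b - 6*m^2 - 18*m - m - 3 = b^2*(48*m + 144) + b*(-48*m^2 - 146*m - 6) - 6*m^2 - 19*m - 3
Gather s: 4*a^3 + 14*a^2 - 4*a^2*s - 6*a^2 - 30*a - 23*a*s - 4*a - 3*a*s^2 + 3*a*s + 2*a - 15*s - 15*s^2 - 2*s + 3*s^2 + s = 4*a^3 + 8*a^2 - 32*a + s^2*(-3*a - 12) + s*(-4*a^2 - 20*a - 16)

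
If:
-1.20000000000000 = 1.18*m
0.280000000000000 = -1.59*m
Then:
No Solution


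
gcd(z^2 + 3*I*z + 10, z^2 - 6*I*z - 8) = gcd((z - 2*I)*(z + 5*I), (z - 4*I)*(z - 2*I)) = z - 2*I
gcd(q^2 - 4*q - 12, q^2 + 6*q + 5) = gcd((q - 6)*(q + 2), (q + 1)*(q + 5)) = 1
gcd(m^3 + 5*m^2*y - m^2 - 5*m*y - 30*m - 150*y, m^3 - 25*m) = m + 5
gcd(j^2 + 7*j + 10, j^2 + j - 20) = j + 5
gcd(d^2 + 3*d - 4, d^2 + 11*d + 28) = d + 4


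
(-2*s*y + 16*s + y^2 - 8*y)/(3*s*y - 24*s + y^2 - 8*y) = (-2*s + y)/(3*s + y)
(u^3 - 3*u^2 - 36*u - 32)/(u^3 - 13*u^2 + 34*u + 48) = (u + 4)/(u - 6)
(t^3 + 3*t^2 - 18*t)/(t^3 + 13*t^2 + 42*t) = (t - 3)/(t + 7)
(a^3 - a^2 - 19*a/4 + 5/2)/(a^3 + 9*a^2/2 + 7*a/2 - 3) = (a - 5/2)/(a + 3)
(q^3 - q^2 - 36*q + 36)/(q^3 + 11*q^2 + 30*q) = (q^2 - 7*q + 6)/(q*(q + 5))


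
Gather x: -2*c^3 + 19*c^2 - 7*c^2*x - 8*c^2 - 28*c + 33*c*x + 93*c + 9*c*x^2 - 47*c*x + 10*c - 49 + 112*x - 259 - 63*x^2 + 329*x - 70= -2*c^3 + 11*c^2 + 75*c + x^2*(9*c - 63) + x*(-7*c^2 - 14*c + 441) - 378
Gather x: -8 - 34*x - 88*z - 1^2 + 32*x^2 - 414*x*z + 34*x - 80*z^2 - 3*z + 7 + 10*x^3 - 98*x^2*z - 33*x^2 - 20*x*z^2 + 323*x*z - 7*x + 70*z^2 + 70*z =10*x^3 + x^2*(-98*z - 1) + x*(-20*z^2 - 91*z - 7) - 10*z^2 - 21*z - 2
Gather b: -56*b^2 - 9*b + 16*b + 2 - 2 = -56*b^2 + 7*b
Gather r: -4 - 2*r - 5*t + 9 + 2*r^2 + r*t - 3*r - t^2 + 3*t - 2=2*r^2 + r*(t - 5) - t^2 - 2*t + 3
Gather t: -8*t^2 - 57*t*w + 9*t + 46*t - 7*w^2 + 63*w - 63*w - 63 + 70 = -8*t^2 + t*(55 - 57*w) - 7*w^2 + 7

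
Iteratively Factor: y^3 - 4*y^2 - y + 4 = (y - 4)*(y^2 - 1) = (y - 4)*(y - 1)*(y + 1)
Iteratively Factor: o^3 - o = (o - 1)*(o^2 + o) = (o - 1)*(o + 1)*(o)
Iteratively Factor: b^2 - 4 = (b + 2)*(b - 2)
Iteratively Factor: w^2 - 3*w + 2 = (w - 1)*(w - 2)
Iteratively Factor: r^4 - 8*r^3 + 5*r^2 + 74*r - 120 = (r - 2)*(r^3 - 6*r^2 - 7*r + 60) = (r - 5)*(r - 2)*(r^2 - r - 12) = (r - 5)*(r - 2)*(r + 3)*(r - 4)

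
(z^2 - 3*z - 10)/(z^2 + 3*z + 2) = (z - 5)/(z + 1)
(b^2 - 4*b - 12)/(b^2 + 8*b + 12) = (b - 6)/(b + 6)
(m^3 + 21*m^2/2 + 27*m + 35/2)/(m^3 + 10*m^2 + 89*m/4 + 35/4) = 2*(m + 1)/(2*m + 1)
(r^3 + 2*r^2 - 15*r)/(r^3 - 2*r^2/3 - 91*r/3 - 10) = 3*r*(r - 3)/(3*r^2 - 17*r - 6)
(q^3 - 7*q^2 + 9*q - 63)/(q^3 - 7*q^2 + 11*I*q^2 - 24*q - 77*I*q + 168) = (q - 3*I)/(q + 8*I)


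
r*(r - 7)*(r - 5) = r^3 - 12*r^2 + 35*r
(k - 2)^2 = k^2 - 4*k + 4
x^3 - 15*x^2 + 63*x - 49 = (x - 7)^2*(x - 1)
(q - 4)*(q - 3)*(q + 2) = q^3 - 5*q^2 - 2*q + 24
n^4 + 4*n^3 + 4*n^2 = n^2*(n + 2)^2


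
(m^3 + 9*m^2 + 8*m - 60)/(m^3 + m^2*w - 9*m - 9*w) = (m^3 + 9*m^2 + 8*m - 60)/(m^3 + m^2*w - 9*m - 9*w)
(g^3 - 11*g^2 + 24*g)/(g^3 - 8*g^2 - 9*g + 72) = g/(g + 3)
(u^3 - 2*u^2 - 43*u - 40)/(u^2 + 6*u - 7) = (u^3 - 2*u^2 - 43*u - 40)/(u^2 + 6*u - 7)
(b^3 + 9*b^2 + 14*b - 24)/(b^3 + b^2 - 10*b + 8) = (b + 6)/(b - 2)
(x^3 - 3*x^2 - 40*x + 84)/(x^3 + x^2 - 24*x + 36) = (x - 7)/(x - 3)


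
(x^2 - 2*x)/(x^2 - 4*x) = (x - 2)/(x - 4)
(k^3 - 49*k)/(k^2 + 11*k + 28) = k*(k - 7)/(k + 4)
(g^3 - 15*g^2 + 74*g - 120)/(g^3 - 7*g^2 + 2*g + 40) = (g - 6)/(g + 2)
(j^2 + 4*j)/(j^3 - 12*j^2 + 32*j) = (j + 4)/(j^2 - 12*j + 32)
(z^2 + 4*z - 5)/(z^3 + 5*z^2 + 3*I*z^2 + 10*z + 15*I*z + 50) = (z - 1)/(z^2 + 3*I*z + 10)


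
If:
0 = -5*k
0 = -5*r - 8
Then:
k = 0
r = -8/5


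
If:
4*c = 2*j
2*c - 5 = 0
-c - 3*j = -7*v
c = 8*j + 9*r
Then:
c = 5/2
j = 5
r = -25/6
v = 5/2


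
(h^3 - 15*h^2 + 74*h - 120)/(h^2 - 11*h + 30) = h - 4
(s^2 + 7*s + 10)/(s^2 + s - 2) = (s + 5)/(s - 1)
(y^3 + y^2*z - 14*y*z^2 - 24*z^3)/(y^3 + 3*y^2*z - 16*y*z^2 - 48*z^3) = (y + 2*z)/(y + 4*z)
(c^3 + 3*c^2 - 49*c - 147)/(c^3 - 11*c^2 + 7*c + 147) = (c + 7)/(c - 7)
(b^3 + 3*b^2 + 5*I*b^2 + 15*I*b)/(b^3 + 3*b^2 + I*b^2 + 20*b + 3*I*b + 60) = b/(b - 4*I)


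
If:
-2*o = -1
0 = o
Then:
No Solution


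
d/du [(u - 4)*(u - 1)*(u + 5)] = 3*u^2 - 21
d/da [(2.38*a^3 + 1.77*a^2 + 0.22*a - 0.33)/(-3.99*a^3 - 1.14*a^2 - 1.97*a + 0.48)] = (4.3491*a^4 - 7.6216*a^3 - 3.759*a^2 + 0.9468*a - 0.5445)/(15.9201*a^6 + 9.0972*a^5 + 17.0202*a^4 + 0.661199999999999*a^3 + 2.7865*a^2 - 1.8912*a + 0.2304)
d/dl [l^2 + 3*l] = 2*l + 3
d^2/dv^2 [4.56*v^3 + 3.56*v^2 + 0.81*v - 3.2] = 27.36*v + 7.12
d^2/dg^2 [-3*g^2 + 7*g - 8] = -6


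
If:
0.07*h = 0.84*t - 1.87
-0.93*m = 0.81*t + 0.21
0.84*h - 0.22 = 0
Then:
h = 0.26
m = -2.18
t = 2.25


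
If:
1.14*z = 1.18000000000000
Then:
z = 1.04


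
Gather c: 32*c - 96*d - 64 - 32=32*c - 96*d - 96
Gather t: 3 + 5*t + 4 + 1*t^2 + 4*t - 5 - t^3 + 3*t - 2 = -t^3 + t^2 + 12*t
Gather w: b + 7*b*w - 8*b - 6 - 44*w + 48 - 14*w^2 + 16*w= -7*b - 14*w^2 + w*(7*b - 28) + 42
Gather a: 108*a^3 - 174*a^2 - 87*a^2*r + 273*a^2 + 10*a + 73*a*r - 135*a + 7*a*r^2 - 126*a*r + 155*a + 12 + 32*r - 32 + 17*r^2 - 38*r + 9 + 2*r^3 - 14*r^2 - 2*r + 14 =108*a^3 + a^2*(99 - 87*r) + a*(7*r^2 - 53*r + 30) + 2*r^3 + 3*r^2 - 8*r + 3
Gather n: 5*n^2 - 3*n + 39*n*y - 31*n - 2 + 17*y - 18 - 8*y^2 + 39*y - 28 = 5*n^2 + n*(39*y - 34) - 8*y^2 + 56*y - 48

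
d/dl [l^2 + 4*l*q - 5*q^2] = 2*l + 4*q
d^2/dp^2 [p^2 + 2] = 2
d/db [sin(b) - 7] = cos(b)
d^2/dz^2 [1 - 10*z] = 0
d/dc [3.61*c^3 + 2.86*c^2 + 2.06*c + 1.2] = 10.83*c^2 + 5.72*c + 2.06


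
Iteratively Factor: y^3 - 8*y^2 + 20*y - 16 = (y - 4)*(y^2 - 4*y + 4) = (y - 4)*(y - 2)*(y - 2)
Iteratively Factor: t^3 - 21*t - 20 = (t + 1)*(t^2 - t - 20) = (t - 5)*(t + 1)*(t + 4)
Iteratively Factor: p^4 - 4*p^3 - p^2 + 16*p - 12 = (p + 2)*(p^3 - 6*p^2 + 11*p - 6) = (p - 3)*(p + 2)*(p^2 - 3*p + 2) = (p - 3)*(p - 1)*(p + 2)*(p - 2)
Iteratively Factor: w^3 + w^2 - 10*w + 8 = (w - 1)*(w^2 + 2*w - 8) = (w - 2)*(w - 1)*(w + 4)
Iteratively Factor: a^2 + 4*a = (a + 4)*(a)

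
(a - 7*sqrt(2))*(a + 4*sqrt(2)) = a^2 - 3*sqrt(2)*a - 56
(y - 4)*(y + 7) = y^2 + 3*y - 28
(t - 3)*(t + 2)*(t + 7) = t^3 + 6*t^2 - 13*t - 42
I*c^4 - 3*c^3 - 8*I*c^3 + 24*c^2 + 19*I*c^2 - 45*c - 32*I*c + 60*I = (c - 5)*(c - 3)*(c + 4*I)*(I*c + 1)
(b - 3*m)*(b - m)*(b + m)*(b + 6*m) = b^4 + 3*b^3*m - 19*b^2*m^2 - 3*b*m^3 + 18*m^4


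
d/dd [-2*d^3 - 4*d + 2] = -6*d^2 - 4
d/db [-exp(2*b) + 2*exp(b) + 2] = 2*(1 - exp(b))*exp(b)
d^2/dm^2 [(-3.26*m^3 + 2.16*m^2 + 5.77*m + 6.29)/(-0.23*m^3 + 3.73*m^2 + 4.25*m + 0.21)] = (5.36498*m^6 + 17.2885020000001*m^5 + 14.928702*m^4 + 94.1864319999999*m^3 - 463.91742*m^2 - 572.11575*m - 207.263398)/(0.012167*m^9 - 0.591951*m^8 + 8.925426*m^7 - 30.051994*m^6 - 163.845396*m^5 - 209.652852*m^4 - 96.709346*m^3 - 11.872854*m^2 - 0.562275*m - 0.009261)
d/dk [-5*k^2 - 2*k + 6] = -10*k - 2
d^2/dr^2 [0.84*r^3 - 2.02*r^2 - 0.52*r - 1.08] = 5.04*r - 4.04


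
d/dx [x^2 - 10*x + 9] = 2*x - 10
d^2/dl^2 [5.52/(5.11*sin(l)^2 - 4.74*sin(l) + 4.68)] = (-576.555168*sin(l)^4 + 401.106384*sin(l)^3 + 1268.850384*sin(l)^2 - 924.664032*sin(l) - 15.977088)/(5.11*sin(l)^2 - 4.74*sin(l) + 4.68)^3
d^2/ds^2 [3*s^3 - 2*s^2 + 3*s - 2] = 18*s - 4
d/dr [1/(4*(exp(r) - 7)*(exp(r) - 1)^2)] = -(2*(exp(r) - 7)^2 + (exp(r) - 7)*(exp(r) - 1))*exp(r)/(4*(exp(r) - 7)^3*(exp(r) - 1)^3)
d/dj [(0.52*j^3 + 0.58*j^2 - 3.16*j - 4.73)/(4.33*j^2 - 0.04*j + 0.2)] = (2.2516*j^4 - 0.0415999999999999*j^3 + 13.9716*j^2 + 41.1938*j - 0.8212)/(18.7489*j^4 - 0.3464*j^3 + 1.7336*j^2 - 0.016*j + 0.04)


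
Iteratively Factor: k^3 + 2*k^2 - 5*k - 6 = (k - 2)*(k^2 + 4*k + 3) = (k - 2)*(k + 1)*(k + 3)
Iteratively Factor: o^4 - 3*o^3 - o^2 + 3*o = (o - 3)*(o^3 - o) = o*(o - 3)*(o^2 - 1) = o*(o - 3)*(o - 1)*(o + 1)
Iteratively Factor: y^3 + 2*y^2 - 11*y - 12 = (y + 1)*(y^2 + y - 12) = (y - 3)*(y + 1)*(y + 4)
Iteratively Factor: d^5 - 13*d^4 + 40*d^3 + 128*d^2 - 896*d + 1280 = (d - 4)*(d^4 - 9*d^3 + 4*d^2 + 144*d - 320) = (d - 5)*(d - 4)*(d^3 - 4*d^2 - 16*d + 64) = (d - 5)*(d - 4)^2*(d^2 - 16) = (d - 5)*(d - 4)^3*(d + 4)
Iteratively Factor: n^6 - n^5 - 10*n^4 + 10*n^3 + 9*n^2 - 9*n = (n)*(n^5 - n^4 - 10*n^3 + 10*n^2 + 9*n - 9) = n*(n - 1)*(n^4 - 10*n^2 + 9) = n*(n - 1)*(n + 1)*(n^3 - n^2 - 9*n + 9) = n*(n - 1)^2*(n + 1)*(n^2 - 9) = n*(n - 1)^2*(n + 1)*(n + 3)*(n - 3)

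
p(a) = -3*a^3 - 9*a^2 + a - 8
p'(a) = -9*a^2 - 18*a + 1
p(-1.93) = -21.89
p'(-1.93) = 2.22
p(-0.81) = -13.12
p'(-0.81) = 9.68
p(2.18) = -79.67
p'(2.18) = -81.01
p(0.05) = -7.97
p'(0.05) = 0.08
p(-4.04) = 38.88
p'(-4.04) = -73.17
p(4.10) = -361.95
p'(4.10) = -224.09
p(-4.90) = 123.96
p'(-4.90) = -126.89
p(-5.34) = 186.84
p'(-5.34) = -159.52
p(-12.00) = 3868.00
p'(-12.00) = -1079.00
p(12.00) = -6476.00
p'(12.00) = -1511.00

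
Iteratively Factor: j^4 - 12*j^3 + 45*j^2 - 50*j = (j - 5)*(j^3 - 7*j^2 + 10*j) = (j - 5)^2*(j^2 - 2*j) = j*(j - 5)^2*(j - 2)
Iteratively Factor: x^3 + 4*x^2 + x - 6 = (x - 1)*(x^2 + 5*x + 6) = (x - 1)*(x + 3)*(x + 2)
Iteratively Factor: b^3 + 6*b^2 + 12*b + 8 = (b + 2)*(b^2 + 4*b + 4) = (b + 2)^2*(b + 2)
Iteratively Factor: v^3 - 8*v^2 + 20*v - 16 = (v - 4)*(v^2 - 4*v + 4) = (v - 4)*(v - 2)*(v - 2)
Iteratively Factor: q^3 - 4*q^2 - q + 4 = (q - 1)*(q^2 - 3*q - 4) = (q - 4)*(q - 1)*(q + 1)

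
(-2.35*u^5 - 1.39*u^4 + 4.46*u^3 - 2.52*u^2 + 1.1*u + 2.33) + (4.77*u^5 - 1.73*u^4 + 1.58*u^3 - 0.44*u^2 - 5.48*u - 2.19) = 2.42*u^5 - 3.12*u^4 + 6.04*u^3 - 2.96*u^2 - 4.38*u + 0.14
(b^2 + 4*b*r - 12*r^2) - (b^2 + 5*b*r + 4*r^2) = -b*r - 16*r^2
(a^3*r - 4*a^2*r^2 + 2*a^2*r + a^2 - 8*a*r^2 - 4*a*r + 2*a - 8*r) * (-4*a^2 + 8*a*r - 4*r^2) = -4*a^5*r + 24*a^4*r^2 - 8*a^4*r - 4*a^4 - 36*a^3*r^3 + 48*a^3*r^2 + 24*a^3*r - 8*a^3 + 16*a^2*r^4 - 72*a^2*r^3 - 36*a^2*r^2 + 48*a^2*r + 32*a*r^4 + 16*a*r^3 - 72*a*r^2 + 32*r^3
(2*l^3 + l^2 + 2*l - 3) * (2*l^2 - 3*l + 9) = 4*l^5 - 4*l^4 + 19*l^3 - 3*l^2 + 27*l - 27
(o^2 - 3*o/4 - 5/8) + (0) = o^2 - 3*o/4 - 5/8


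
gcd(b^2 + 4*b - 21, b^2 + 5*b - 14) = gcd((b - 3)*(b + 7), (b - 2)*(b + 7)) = b + 7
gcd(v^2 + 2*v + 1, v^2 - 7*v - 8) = v + 1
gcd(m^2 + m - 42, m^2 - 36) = m - 6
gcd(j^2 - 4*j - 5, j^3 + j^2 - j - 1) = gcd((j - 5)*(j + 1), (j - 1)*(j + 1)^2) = j + 1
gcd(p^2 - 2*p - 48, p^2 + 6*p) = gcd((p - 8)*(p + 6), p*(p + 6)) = p + 6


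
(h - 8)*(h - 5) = h^2 - 13*h + 40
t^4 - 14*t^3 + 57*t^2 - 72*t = t*(t - 8)*(t - 3)^2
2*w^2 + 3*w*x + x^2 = (w + x)*(2*w + x)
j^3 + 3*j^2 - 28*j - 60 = (j - 5)*(j + 2)*(j + 6)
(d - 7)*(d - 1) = d^2 - 8*d + 7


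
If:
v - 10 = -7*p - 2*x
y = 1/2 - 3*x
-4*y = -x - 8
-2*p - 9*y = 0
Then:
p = -441/52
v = 3655/52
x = -6/13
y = 49/26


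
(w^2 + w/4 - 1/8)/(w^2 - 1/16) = 2*(2*w + 1)/(4*w + 1)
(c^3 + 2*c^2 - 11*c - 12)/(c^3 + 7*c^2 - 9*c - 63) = (c^2 + 5*c + 4)/(c^2 + 10*c + 21)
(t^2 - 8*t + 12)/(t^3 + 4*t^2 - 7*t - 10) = (t - 6)/(t^2 + 6*t + 5)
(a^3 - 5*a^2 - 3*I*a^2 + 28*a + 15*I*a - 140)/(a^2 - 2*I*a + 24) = (a^2 - a*(5 + 7*I) + 35*I)/(a - 6*I)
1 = 1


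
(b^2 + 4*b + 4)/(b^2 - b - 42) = (b^2 + 4*b + 4)/(b^2 - b - 42)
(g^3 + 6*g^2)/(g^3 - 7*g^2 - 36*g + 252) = g^2/(g^2 - 13*g + 42)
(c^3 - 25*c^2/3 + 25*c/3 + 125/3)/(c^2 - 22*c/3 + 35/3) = (3*c^2 - 10*c - 25)/(3*c - 7)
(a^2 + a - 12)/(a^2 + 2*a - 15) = (a + 4)/(a + 5)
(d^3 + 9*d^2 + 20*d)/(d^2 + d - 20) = d*(d + 4)/(d - 4)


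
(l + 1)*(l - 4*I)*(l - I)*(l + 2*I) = l^4 + l^3 - 3*I*l^3 + 6*l^2 - 3*I*l^2 + 6*l - 8*I*l - 8*I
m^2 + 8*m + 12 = (m + 2)*(m + 6)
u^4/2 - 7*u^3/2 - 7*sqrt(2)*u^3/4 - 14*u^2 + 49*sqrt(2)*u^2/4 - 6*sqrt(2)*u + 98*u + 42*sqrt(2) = (u/2 + sqrt(2))*(u - 7)*(u - 6*sqrt(2))*(u + sqrt(2)/2)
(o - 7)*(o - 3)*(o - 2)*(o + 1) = o^4 - 11*o^3 + 29*o^2 - o - 42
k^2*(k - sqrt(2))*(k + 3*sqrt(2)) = k^4 + 2*sqrt(2)*k^3 - 6*k^2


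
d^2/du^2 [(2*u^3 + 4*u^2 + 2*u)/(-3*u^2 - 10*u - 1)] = 8*(-23*u^3 - 6*u^2 + 3*u + 4)/(27*u^6 + 270*u^5 + 927*u^4 + 1180*u^3 + 309*u^2 + 30*u + 1)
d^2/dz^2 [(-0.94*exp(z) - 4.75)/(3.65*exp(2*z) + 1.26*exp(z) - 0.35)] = (-12.52315*exp(4*z) - 248.80444*exp(3*z) - 72.74085*exp(2*z) - 32.22814*exp(z) - 2.2099)*exp(z)/(48.627125*exp(6*z) + 50.35905*exp(5*z) + 3.39559500000001*exp(4*z) - 7.657524*exp(3*z) - 0.325605*exp(2*z) + 0.46305*exp(z) - 0.042875)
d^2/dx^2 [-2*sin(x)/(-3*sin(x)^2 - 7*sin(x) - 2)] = 2*(-9*sin(x)^5 + 21*sin(x)^4 + 54*sin(x)^3 + 14*sin(x)^2 - 40*sin(x) - 28)/((sin(x) + 2)^3*(3*sin(x) + 1)^3)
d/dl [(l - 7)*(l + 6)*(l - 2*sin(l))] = -(l - 7)*(l + 6)*(2*cos(l) - 1) + (l - 7)*(l - 2*sin(l)) + (l + 6)*(l - 2*sin(l))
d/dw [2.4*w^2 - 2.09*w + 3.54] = 4.8*w - 2.09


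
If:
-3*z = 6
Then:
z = -2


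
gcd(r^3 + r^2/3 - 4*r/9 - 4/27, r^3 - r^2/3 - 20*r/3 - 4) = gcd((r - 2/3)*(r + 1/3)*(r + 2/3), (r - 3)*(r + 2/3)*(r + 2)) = r + 2/3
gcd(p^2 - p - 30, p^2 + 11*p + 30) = p + 5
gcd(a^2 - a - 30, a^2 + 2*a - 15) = a + 5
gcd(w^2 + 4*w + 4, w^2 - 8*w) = 1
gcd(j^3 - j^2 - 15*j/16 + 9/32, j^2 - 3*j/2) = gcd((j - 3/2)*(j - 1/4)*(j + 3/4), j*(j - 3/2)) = j - 3/2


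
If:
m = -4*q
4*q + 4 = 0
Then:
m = 4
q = -1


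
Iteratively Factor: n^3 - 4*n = (n - 2)*(n^2 + 2*n) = n*(n - 2)*(n + 2)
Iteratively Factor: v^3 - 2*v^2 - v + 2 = (v - 2)*(v^2 - 1) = (v - 2)*(v - 1)*(v + 1)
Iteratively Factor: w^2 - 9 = (w + 3)*(w - 3)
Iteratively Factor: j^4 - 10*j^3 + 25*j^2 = (j - 5)*(j^3 - 5*j^2) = j*(j - 5)*(j^2 - 5*j) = j^2*(j - 5)*(j - 5)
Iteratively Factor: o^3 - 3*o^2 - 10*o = (o)*(o^2 - 3*o - 10) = o*(o + 2)*(o - 5)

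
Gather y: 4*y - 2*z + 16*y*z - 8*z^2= y*(16*z + 4) - 8*z^2 - 2*z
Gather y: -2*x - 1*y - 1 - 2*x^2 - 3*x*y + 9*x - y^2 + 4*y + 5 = -2*x^2 + 7*x - y^2 + y*(3 - 3*x) + 4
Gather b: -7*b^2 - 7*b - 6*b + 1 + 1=-7*b^2 - 13*b + 2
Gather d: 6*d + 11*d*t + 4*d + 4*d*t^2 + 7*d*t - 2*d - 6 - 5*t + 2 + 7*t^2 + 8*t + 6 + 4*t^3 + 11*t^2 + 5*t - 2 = d*(4*t^2 + 18*t + 8) + 4*t^3 + 18*t^2 + 8*t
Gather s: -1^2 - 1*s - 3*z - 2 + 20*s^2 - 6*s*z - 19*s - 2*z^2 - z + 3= 20*s^2 + s*(-6*z - 20) - 2*z^2 - 4*z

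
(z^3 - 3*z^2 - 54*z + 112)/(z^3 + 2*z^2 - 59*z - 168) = (z - 2)/(z + 3)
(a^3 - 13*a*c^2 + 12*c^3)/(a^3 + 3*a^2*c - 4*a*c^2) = (a - 3*c)/a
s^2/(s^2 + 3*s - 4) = s^2/(s^2 + 3*s - 4)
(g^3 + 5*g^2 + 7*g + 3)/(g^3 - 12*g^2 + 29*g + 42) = (g^2 + 4*g + 3)/(g^2 - 13*g + 42)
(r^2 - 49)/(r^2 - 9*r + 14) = (r + 7)/(r - 2)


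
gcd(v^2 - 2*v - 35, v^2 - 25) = v + 5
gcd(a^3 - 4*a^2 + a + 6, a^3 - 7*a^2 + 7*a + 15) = a^2 - 2*a - 3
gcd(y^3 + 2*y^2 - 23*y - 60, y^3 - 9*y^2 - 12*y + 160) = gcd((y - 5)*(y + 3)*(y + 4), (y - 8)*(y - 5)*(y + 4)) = y^2 - y - 20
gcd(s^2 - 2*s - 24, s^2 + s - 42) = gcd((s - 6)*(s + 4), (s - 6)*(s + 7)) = s - 6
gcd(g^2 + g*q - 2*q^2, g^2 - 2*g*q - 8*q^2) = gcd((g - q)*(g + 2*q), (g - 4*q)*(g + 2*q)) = g + 2*q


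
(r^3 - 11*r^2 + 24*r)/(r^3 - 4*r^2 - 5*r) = (-r^2 + 11*r - 24)/(-r^2 + 4*r + 5)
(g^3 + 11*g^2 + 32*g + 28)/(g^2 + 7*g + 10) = (g^2 + 9*g + 14)/(g + 5)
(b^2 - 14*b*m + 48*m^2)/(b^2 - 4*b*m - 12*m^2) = (b - 8*m)/(b + 2*m)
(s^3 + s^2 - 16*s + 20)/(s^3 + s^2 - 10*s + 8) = (s^2 + 3*s - 10)/(s^2 + 3*s - 4)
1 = 1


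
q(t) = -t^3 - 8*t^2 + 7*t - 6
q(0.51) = -4.64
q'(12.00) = -617.00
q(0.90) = -6.91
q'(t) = -3*t^2 - 16*t + 7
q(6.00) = -468.00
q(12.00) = -2802.00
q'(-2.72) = 28.32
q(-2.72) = -64.10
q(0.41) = -4.54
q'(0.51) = -1.94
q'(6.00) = -197.00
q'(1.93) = -35.05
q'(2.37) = -47.77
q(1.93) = -29.48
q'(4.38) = -120.63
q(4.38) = -212.84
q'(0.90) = -9.83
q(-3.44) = -84.04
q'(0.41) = -0.06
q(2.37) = -47.66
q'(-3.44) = 26.54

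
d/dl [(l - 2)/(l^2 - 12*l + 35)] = (l^2 - 12*l - 2*(l - 6)*(l - 2) + 35)/(l^2 - 12*l + 35)^2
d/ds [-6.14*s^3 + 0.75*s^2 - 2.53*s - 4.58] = -18.42*s^2 + 1.5*s - 2.53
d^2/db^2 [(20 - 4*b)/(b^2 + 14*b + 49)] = 8*(29 - b)/(b^4 + 28*b^3 + 294*b^2 + 1372*b + 2401)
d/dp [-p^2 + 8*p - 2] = 8 - 2*p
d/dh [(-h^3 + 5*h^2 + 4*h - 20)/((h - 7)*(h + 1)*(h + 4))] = 3*(-h^4 + 18*h^3 - h^2 - 120*h - 244)/(h^6 - 4*h^5 - 58*h^4 + 68*h^3 + 1073*h^2 + 1736*h + 784)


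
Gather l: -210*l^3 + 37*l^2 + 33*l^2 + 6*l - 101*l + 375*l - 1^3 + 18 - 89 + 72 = -210*l^3 + 70*l^2 + 280*l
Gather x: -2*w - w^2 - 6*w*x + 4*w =-w^2 - 6*w*x + 2*w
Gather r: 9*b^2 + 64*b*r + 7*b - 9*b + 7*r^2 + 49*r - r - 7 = 9*b^2 - 2*b + 7*r^2 + r*(64*b + 48) - 7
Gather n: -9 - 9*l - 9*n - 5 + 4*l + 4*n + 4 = -5*l - 5*n - 10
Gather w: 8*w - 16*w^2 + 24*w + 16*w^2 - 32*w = 0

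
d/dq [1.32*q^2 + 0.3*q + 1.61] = 2.64*q + 0.3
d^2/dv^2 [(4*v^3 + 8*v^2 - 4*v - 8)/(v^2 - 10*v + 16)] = 8*(103*v^3 - 582*v^2 + 876*v + 184)/(v^6 - 30*v^5 + 348*v^4 - 1960*v^3 + 5568*v^2 - 7680*v + 4096)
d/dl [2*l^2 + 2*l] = 4*l + 2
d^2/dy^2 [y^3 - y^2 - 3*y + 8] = 6*y - 2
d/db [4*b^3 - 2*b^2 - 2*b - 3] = 12*b^2 - 4*b - 2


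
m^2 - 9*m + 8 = (m - 8)*(m - 1)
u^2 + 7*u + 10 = (u + 2)*(u + 5)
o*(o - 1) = o^2 - o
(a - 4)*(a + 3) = a^2 - a - 12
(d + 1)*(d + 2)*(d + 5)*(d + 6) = d^4 + 14*d^3 + 65*d^2 + 112*d + 60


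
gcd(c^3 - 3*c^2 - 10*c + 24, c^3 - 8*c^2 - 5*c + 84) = c^2 - c - 12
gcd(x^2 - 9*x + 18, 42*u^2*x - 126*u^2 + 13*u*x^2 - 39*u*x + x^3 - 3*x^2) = x - 3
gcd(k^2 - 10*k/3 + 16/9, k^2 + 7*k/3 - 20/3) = 1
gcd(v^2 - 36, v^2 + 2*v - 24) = v + 6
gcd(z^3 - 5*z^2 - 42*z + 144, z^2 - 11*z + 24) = z^2 - 11*z + 24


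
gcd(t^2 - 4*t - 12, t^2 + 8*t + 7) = 1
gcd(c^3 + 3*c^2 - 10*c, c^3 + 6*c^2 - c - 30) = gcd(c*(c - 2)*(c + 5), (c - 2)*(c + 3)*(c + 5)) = c^2 + 3*c - 10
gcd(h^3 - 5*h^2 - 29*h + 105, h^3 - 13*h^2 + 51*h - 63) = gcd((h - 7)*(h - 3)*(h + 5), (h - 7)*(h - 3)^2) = h^2 - 10*h + 21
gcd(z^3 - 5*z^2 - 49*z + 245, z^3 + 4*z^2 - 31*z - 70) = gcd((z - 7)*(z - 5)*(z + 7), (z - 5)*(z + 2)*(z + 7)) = z^2 + 2*z - 35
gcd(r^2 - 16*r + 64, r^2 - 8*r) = r - 8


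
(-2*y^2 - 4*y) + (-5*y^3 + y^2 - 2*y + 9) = -5*y^3 - y^2 - 6*y + 9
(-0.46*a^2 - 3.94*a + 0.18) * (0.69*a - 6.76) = -0.3174*a^3 + 0.391*a^2 + 26.7586*a - 1.2168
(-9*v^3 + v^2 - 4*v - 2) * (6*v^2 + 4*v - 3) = -54*v^5 - 30*v^4 + 7*v^3 - 31*v^2 + 4*v + 6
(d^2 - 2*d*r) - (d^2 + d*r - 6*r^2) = -3*d*r + 6*r^2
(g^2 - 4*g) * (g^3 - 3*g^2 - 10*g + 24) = g^5 - 7*g^4 + 2*g^3 + 64*g^2 - 96*g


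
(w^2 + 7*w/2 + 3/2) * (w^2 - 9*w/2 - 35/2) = w^4 - w^3 - 127*w^2/4 - 68*w - 105/4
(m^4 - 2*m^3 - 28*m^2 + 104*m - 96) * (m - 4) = m^5 - 6*m^4 - 20*m^3 + 216*m^2 - 512*m + 384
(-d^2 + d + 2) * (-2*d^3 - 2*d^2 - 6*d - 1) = 2*d^5 - 9*d^2 - 13*d - 2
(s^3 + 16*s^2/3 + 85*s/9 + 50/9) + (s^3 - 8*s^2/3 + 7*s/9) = 2*s^3 + 8*s^2/3 + 92*s/9 + 50/9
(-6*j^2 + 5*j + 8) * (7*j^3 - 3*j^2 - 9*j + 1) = -42*j^5 + 53*j^4 + 95*j^3 - 75*j^2 - 67*j + 8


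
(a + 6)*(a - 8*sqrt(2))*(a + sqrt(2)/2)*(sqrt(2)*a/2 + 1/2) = sqrt(2)*a^4/2 - 7*a^3 + 3*sqrt(2)*a^3 - 42*a^2 - 31*sqrt(2)*a^2/4 - 93*sqrt(2)*a/2 - 4*a - 24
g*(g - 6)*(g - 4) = g^3 - 10*g^2 + 24*g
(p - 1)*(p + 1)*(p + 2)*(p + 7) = p^4 + 9*p^3 + 13*p^2 - 9*p - 14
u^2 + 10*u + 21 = (u + 3)*(u + 7)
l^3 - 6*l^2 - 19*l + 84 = (l - 7)*(l - 3)*(l + 4)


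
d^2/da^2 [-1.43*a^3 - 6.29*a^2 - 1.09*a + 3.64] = -8.58*a - 12.58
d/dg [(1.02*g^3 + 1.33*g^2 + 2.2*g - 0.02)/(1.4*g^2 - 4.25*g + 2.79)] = (1.428*g^4 - 8.67*g^3 - 0.1951*g^2 + 7.4774*g + 6.053)/(1.96*g^4 - 11.9*g^3 + 25.8745*g^2 - 23.715*g + 7.7841)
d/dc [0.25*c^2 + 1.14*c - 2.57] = 0.5*c + 1.14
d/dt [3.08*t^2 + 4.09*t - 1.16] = 6.16*t + 4.09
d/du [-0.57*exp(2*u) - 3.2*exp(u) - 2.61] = (-1.14*exp(u) - 3.2)*exp(u)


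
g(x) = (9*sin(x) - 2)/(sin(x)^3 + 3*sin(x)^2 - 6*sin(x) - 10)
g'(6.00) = -1.56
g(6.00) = 0.56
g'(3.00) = 0.86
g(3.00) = 0.07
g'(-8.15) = 5.97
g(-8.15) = 4.44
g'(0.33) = -0.71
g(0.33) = -0.08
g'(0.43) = -0.65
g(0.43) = -0.15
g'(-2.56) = 2.63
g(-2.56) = 1.16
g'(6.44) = -0.84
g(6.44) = 0.05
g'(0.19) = -0.81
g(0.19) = 0.03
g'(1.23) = -0.28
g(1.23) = -0.53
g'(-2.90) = 1.45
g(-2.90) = 0.49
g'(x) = (9*sin(x) - 2)*(-3*sin(x)^2*cos(x) - 6*sin(x)*cos(x) + 6*cos(x))/(sin(x)^3 + 3*sin(x)^2 - 6*sin(x) - 10)^2 + 9*cos(x)/(sin(x)^3 + 3*sin(x)^2 - 6*sin(x) - 10) = 3*(-6*sin(x)^3 - 7*sin(x)^2 + 4*sin(x) - 34)*cos(x)/(sin(x)^3 + 3*sin(x)^2 - 6*sin(x) - 10)^2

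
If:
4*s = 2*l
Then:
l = 2*s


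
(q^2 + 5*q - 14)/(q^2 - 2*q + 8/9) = 9*(q^2 + 5*q - 14)/(9*q^2 - 18*q + 8)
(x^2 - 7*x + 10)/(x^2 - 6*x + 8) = (x - 5)/(x - 4)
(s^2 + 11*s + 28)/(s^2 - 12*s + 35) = (s^2 + 11*s + 28)/(s^2 - 12*s + 35)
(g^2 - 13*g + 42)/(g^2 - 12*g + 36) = (g - 7)/(g - 6)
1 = 1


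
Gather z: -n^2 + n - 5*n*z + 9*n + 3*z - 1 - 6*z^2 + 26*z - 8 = -n^2 + 10*n - 6*z^2 + z*(29 - 5*n) - 9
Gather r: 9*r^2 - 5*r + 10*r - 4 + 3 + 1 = 9*r^2 + 5*r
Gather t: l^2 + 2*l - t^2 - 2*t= l^2 + 2*l - t^2 - 2*t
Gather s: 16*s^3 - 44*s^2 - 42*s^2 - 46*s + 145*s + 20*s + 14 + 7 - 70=16*s^3 - 86*s^2 + 119*s - 49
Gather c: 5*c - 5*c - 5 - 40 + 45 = 0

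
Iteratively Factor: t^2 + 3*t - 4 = (t + 4)*(t - 1)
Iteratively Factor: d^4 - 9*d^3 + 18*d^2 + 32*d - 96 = (d - 4)*(d^3 - 5*d^2 - 2*d + 24) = (d - 4)*(d + 2)*(d^2 - 7*d + 12) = (d - 4)^2*(d + 2)*(d - 3)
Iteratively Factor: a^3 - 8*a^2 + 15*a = (a)*(a^2 - 8*a + 15) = a*(a - 3)*(a - 5)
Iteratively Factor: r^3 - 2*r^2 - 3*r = (r - 3)*(r^2 + r) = (r - 3)*(r + 1)*(r)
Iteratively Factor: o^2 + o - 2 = (o + 2)*(o - 1)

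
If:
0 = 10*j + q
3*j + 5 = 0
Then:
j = -5/3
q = 50/3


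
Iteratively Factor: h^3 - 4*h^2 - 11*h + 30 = (h + 3)*(h^2 - 7*h + 10) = (h - 5)*(h + 3)*(h - 2)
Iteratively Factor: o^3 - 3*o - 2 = (o - 2)*(o^2 + 2*o + 1) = (o - 2)*(o + 1)*(o + 1)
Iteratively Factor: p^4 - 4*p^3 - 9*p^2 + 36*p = (p - 4)*(p^3 - 9*p) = (p - 4)*(p - 3)*(p^2 + 3*p) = p*(p - 4)*(p - 3)*(p + 3)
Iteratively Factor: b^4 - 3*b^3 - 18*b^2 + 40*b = (b - 2)*(b^3 - b^2 - 20*b) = b*(b - 2)*(b^2 - b - 20) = b*(b - 5)*(b - 2)*(b + 4)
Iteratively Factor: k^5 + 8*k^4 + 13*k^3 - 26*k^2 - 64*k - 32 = (k + 4)*(k^4 + 4*k^3 - 3*k^2 - 14*k - 8) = (k + 1)*(k + 4)*(k^3 + 3*k^2 - 6*k - 8) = (k + 1)^2*(k + 4)*(k^2 + 2*k - 8) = (k - 2)*(k + 1)^2*(k + 4)*(k + 4)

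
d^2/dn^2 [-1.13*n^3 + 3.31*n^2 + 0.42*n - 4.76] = 6.62 - 6.78*n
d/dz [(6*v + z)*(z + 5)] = 6*v + 2*z + 5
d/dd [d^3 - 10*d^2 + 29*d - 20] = 3*d^2 - 20*d + 29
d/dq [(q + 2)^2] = 2*q + 4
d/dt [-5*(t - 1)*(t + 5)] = -10*t - 20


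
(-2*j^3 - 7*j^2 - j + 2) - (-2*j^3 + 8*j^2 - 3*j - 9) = -15*j^2 + 2*j + 11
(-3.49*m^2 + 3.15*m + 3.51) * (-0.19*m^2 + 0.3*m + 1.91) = 0.6631*m^4 - 1.6455*m^3 - 6.3878*m^2 + 7.0695*m + 6.7041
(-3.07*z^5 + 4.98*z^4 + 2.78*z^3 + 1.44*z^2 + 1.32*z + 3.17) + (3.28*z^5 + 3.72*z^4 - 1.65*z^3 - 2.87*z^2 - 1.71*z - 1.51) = 0.21*z^5 + 8.7*z^4 + 1.13*z^3 - 1.43*z^2 - 0.39*z + 1.66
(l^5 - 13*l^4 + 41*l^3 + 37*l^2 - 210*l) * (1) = l^5 - 13*l^4 + 41*l^3 + 37*l^2 - 210*l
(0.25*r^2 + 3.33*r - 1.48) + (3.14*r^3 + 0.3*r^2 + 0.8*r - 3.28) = 3.14*r^3 + 0.55*r^2 + 4.13*r - 4.76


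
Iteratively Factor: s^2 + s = (s)*(s + 1)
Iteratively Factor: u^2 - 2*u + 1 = (u - 1)*(u - 1)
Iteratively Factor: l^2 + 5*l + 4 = (l + 1)*(l + 4)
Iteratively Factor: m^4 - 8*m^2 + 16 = (m + 2)*(m^3 - 2*m^2 - 4*m + 8) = (m - 2)*(m + 2)*(m^2 - 4) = (m - 2)^2*(m + 2)*(m + 2)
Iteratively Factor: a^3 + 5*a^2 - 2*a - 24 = (a + 3)*(a^2 + 2*a - 8) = (a + 3)*(a + 4)*(a - 2)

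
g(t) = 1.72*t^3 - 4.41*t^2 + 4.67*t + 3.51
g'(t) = 5.16*t^2 - 8.82*t + 4.67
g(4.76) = 111.32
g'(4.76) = 79.60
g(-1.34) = -14.80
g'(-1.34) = 25.75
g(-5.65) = -473.88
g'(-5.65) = 219.22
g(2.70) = 17.82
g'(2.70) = 18.47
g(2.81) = 19.97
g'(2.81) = 20.63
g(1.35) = 6.01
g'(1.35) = 2.17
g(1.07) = 5.56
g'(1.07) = 1.14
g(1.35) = 6.01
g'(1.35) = 2.17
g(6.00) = 244.29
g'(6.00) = 137.51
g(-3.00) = -96.63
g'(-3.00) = 77.57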